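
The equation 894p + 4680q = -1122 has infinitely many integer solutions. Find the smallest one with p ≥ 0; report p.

517

gcd(4680, 894):
  4680 = 5*894 + 210
  894 = 4*210 + 54
  210 = 3*54 + 48
  54 = 1*48 + 6
  48 = 8*6
so gcd(4680, 894) = 6.
6 divides -1122, so solutions exist.
Back-substitute for Bézout coefficients:
  6 = 54 - 1*48
  ... = 894*(89) + 4680*(-17)
Scale by -1122/6 = -187: (p₀, q₀) = (-16643, 3179).
General solution: p = -16643 + 780t, q = 3179 - 149t for integer t.
p ≥ 0: smallest is -16643 mod 780 = 517 (at t = 22), with q = -99.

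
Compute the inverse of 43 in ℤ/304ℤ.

99

gcd(304, 43) = 1  (304 = 7×43 + 3, 43 = 14×3 + 1, 3 = 3×1).
Back-substituting, 43×(99) + 304×(-14) = 1.
So 43×99 ≡ 1 (mod 304), and 99 mod 304 = 99.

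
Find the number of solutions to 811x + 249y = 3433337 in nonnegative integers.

gcd(811, 249) = 1.
By Bézout, 811*(-35) + 249*(114) = 1.
One solution: (107, 13440).
General: x = 107 + 249t, y = 13440 - 811t.
x ≥ 0 ⇒ t ≥ 0; y ≥ 0 ⇒ t ≤ 16. So t ∈ [0, 16]: 17 solutions.

17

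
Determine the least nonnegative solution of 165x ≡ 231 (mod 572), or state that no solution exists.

gcd(572, 165) = 11.
11 divides 231, so solutions exist.
By Bézout, 165×(7) + 572×(-2) = 11.
So 165×(7) ≡ 11 (mod 572); multiply by 21: x ≡ 147 (mod 52).
Smallest nonnegative: x = 147 mod 52 = 43.

43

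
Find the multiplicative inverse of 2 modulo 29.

15

gcd(29, 2) = 1  (29 = 14×2 + 1, 2 = 2×1).
Back-substituting, 2×(-14) + 29×(1) = 1.
So 2×-14 ≡ 1 (mod 29), and -14 mod 29 = 15.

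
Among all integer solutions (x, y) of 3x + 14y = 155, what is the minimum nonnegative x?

5

gcd(14, 3):
  14 = 4×3 + 2
  3 = 1×2 + 1
  2 = 2×1
so gcd(14, 3) = 1.
1 divides 155, so solutions exist.
Back-substitute for Bézout coefficients:
  1 = 3 - 1×2
  ... = 3×(5) + 14×(-1)
Scale by 155/1 = 155: (x₀, y₀) = (775, -155).
General solution: x = 775 + 14t, y = -155 - 3t for integer t.
x ≥ 0: smallest is 775 mod 14 = 5 (at t = -55), with y = 10.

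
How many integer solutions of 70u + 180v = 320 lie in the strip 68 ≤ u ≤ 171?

gcd(180, 70) = 10.
By Bézout, 70×(-5) + 180×(2) = 10.
Particular solution: (2, 1).
General solution: u = 2 + 18t, v = 1 - 7t for integer t.
68 ≤ 2 + 18t ≤ 171 gives t ∈ [4, 9], which is 6 values.

6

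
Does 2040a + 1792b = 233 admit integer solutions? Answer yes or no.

no

gcd(2040, 1792):
  2040 = 1·1792 + 248
  1792 = 7·248 + 56
  248 = 4·56 + 24
  56 = 2·24 + 8
  24 = 3·8
so gcd(2040, 1792) = 8.
8 does not divide 233 (remainder 1), so no integer solutions.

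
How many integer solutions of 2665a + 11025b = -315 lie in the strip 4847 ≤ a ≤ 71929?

gcd(11025, 2665) = 5.
By Bézout, 2665×(302) + 11025×(-73) = 5.
Particular solution: (819, -198).
General solution: a = 819 + 2205t, b = -198 - 533t for integer t.
4847 ≤ 819 + 2205t ≤ 71929 gives t ∈ [2, 32], which is 31 values.

31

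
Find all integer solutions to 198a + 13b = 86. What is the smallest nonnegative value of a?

7

gcd(198, 13) = 1.
1 divides 86, so solutions exist.
By Bézout, 198*(-4) + 13*(61) = 1.
Scale by 86/1 = 86: (a₀, b₀) = (-344, 5246).
General solution: a = -344 + 13t, b = 5246 - 198t for integer t.
a ≥ 0: smallest is -344 mod 13 = 7 (at t = 27), with b = -100.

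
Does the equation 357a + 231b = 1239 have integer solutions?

yes

gcd(357, 231) = 21  (357 = 1·231 + 126, 231 = 1·126 + 105, 126 = 1·105 + 21, 105 = 5·21).
21 divides 1239, so integer solutions exist.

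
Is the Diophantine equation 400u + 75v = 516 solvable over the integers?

gcd(400, 75) = 25  (400 = 5×75 + 25, 75 = 3×25).
25 does not divide 516 (remainder 16), so no integer solutions.

no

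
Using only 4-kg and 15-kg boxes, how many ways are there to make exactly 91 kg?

2

Need nonnegative integers with 4j + 15k = 91.
gcd(4, 15) = 1, and 4·(4) + 15·(-1) = 1.
So (j₀, k₀) = (364, -91); general j = 364 + 15t, k = -91 - 4t.
j ≥ 0 ⇒ t ≥ -24; k ≥ 0 ⇒ t ≤ -23. That's 2 values of t.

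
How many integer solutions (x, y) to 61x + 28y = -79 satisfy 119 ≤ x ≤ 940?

29

gcd(61, 28) = 1  (61 = 2×28 + 5, 28 = 5×5 + 3, 5 = 1×3 + 2, 3 = 1×2 + 1, 2 = 2×1).
Back-substituting, 61×(-11) + 28×(24) = 1.
Scale by -79: particular solution (869, -1896); reduce x mod 28: (1, -5).
General solution: x = 1 + 28t, y = -5 - 61t for integer t.
119 ≤ 1 + 28t ≤ 940 gives t ∈ [5, 33], which is 29 values.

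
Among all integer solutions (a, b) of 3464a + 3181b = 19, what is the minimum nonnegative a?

2102

gcd(3464, 3181) = 1  (3464 = 1×3181 + 283, 3181 = 11×283 + 68, 283 = 4×68 + 11, 68 = 6×11 + 2, 11 = 5×2 + 1, 2 = 2×1).
1 divides 19, so solutions exist.
Back-substituting, 3464×(1450) + 3181×(-1579) = 1.
Scale by 19/1 = 19: (a₀, b₀) = (27550, -30001).
General solution: a = 27550 + 3181t, b = -30001 - 3464t for integer t.
a ≥ 0: smallest is 27550 mod 3181 = 2102 (at t = -8), with b = -2289.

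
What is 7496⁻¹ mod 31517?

28906

gcd(31517, 7496):
  31517 = 4*7496 + 1533
  7496 = 4*1533 + 1364
  1533 = 1*1364 + 169
  1364 = 8*169 + 12
  169 = 14*12 + 1
  12 = 12*1
so gcd(31517, 7496) = 1.
Back-substitute for Bézout coefficients:
  1 = 169 - 14*12
  ... = 7496*(-2611) + 31517*(621)
So 7496*-2611 ≡ 1 (mod 31517), and -2611 mod 31517 = 28906.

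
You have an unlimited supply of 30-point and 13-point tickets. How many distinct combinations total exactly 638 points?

1

Need nonnegative integers with 30j + 13k = 638.
gcd(30, 13) = 1, and 30·(-3) + 13·(7) = 1.
So (j₀, k₀) = (-1914, 4466); general j = -1914 + 13t, k = 4466 - 30t.
j ≥ 0 ⇒ t ≥ 148; k ≥ 0 ⇒ t ≤ 148. That's 1 value of t.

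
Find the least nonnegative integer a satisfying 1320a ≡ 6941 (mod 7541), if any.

6855

gcd(7541, 1320):
  7541 = 5·1320 + 941
  1320 = 1·941 + 379
  941 = 2·379 + 183
  379 = 2·183 + 13
  183 = 14·13 + 1
  13 = 13·1
so gcd(7541, 1320) = 1.
1 divides 6941, so solutions exist.
Back-substitute for Bézout coefficients:
  1 = 183 - 14·13
  ... = 1320·(-577) + 7541·(101)
So 1320·(-577) ≡ 1 (mod 7541); multiply by 6941: a ≡ -4004957 (mod 7541).
Smallest nonnegative: a = -4004957 mod 7541 = 6855.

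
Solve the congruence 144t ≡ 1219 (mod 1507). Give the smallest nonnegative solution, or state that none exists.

gcd(1507, 144):
  1507 = 10×144 + 67
  144 = 2×67 + 10
  67 = 6×10 + 7
  10 = 1×7 + 3
  7 = 2×3 + 1
  3 = 3×1
so gcd(1507, 144) = 1.
1 divides 1219, so solutions exist.
Back-substitute for Bézout coefficients:
  1 = 7 - 2×3
  ... = 144×(-450) + 1507×(43)
So 144×(-450) ≡ 1 (mod 1507); multiply by 1219: t ≡ -548550 (mod 1507).
Smallest nonnegative: t = -548550 mod 1507 = 1505.

1505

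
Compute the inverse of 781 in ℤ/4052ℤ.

441

gcd(4052, 781) = 1.
By Bézout, 781*(441) + 4052*(-85) = 1.
So 781*441 ≡ 1 (mod 4052), and 441 mod 4052 = 441.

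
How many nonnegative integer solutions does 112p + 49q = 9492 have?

gcd(112, 49) = 7  (112 = 2*49 + 14, 49 = 3*14 + 7, 14 = 2*7).
Back-substituting, 112*(-3) + 49*(7) = 7.
Scale by 1356: one solution is (-4068, 9492). Reduce p mod 7: (6, 180).
General: p = 6 + 7t, q = 180 - 16t.
p ≥ 0 ⇒ t ≥ 0; q ≥ 0 ⇒ t ≤ 11. So t ∈ [0, 11]: 12 solutions.

12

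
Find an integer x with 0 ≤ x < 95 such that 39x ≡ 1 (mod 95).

39

gcd(95, 39):
  95 = 2×39 + 17
  39 = 2×17 + 5
  17 = 3×5 + 2
  5 = 2×2 + 1
  2 = 2×1
so gcd(95, 39) = 1.
Back-substitute for Bézout coefficients:
  1 = 5 - 2×2
  ... = 39×(39) + 95×(-16)
So 39×39 ≡ 1 (mod 95), and 39 mod 95 = 39.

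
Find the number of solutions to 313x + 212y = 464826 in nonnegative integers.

7

gcd(313, 212) = 1.
By Bézout, 313×(21) + 212×(-31) = 1.
One solution: (18, 2166).
General: x = 18 + 212t, y = 2166 - 313t.
x ≥ 0 ⇒ t ≥ 0; y ≥ 0 ⇒ t ≤ 6. So t ∈ [0, 6]: 7 solutions.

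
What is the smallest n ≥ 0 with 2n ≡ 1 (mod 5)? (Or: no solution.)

gcd(5, 2) = 1.
1 divides 1, so solutions exist.
By Bézout, 2×(-2) + 5×(1) = 1.
So 2×(-2) ≡ 1 (mod 5); multiply by 1: n ≡ -2 (mod 5).
Smallest nonnegative: n = -2 mod 5 = 3.

3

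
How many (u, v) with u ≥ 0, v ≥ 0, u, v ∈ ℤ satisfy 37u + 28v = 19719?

gcd(37, 28) = 1.
By Bézout, 37*(-3) + 28*(4) = 1.
One solution: (7, 695).
General: u = 7 + 28t, v = 695 - 37t.
u ≥ 0 ⇒ t ≥ 0; v ≥ 0 ⇒ t ≤ 18. So t ∈ [0, 18]: 19 solutions.

19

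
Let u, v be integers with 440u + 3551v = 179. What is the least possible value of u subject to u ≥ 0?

gcd(3551, 440) = 1  (3551 = 8*440 + 31, 440 = 14*31 + 6, 31 = 5*6 + 1, 6 = 6*1).
1 divides 179, so solutions exist.
Back-substituting, 440*(-573) + 3551*(71) = 1.
Scale by 179/1 = 179: (u₀, v₀) = (-102567, 12709).
General solution: u = -102567 + 3551t, v = 12709 - 440t for integer t.
u ≥ 0: smallest is -102567 mod 3551 = 412 (at t = 29), with v = -51.

412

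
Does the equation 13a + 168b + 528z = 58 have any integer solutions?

yes

gcd(168, 13) = 1  (168 = 12×13 + 12, 13 = 1×12 + 1, 12 = 12×1).
gcd(1, 528) = 1.
1 divides 58, so integer solutions exist.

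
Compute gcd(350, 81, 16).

gcd(350, 81):
  350 = 4·81 + 26
  81 = 3·26 + 3
  26 = 8·3 + 2
  3 = 1·2 + 1
  2 = 2·1
so gcd(350, 81) = 1.
gcd(1, 16) = 1.

1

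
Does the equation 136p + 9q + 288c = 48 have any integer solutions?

gcd(136, 9) = 1  (136 = 15×9 + 1, 9 = 9×1).
gcd(1, 288) = 1.
1 divides 48, so integer solutions exist.

yes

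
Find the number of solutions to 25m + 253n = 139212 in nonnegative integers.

gcd(253, 25) = 1  (253 = 10*25 + 3, 25 = 8*3 + 1, 3 = 3*1).
Back-substituting, 25*(81) + 253*(-8) = 1.
Scale by 139212: one solution is (11276172, -1113696). Reduce m mod 253: (215, 529).
General: m = 215 + 253t, n = 529 - 25t.
m ≥ 0 ⇒ t ≥ 0; n ≥ 0 ⇒ t ≤ 21. So t ∈ [0, 21]: 22 solutions.

22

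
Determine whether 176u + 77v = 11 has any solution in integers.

yes

gcd(176, 77) = 11.
11 divides 11, so integer solutions exist.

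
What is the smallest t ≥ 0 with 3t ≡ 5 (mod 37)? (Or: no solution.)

14

gcd(37, 3) = 1.
1 divides 5, so solutions exist.
By Bézout, 3·(-12) + 37·(1) = 1.
So 3·(-12) ≡ 1 (mod 37); multiply by 5: t ≡ -60 (mod 37).
Smallest nonnegative: t = -60 mod 37 = 14.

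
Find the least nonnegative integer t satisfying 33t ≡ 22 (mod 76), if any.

26

gcd(76, 33) = 1  (76 = 2·33 + 10, 33 = 3·10 + 3, 10 = 3·3 + 1, 3 = 3·1).
1 divides 22, so solutions exist.
Back-substituting, 33·(-23) + 76·(10) = 1.
So 33·(-23) ≡ 1 (mod 76); multiply by 22: t ≡ -506 (mod 76).
Smallest nonnegative: t = -506 mod 76 = 26.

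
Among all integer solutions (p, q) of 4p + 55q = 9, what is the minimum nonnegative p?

16

gcd(55, 4):
  55 = 13*4 + 3
  4 = 1*3 + 1
  3 = 3*1
so gcd(55, 4) = 1.
1 divides 9, so solutions exist.
Back-substitute for Bézout coefficients:
  1 = 4 - 1*3
  ... = 4*(14) + 55*(-1)
Scale by 9/1 = 9: (p₀, q₀) = (126, -9).
General solution: p = 126 + 55t, q = -9 - 4t for integer t.
p ≥ 0: smallest is 126 mod 55 = 16 (at t = -2), with q = -1.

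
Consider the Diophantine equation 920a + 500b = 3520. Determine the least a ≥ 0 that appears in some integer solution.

6

gcd(920, 500):
  920 = 1·500 + 420
  500 = 1·420 + 80
  420 = 5·80 + 20
  80 = 4·20
so gcd(920, 500) = 20.
20 divides 3520, so solutions exist.
Back-substitute for Bézout coefficients:
  20 = 420 - 5·80
  ... = 920·(6) + 500·(-11)
Scale by 3520/20 = 176: (a₀, b₀) = (1056, -1936).
General solution: a = 1056 + 25t, b = -1936 - 46t for integer t.
a ≥ 0: smallest is 1056 mod 25 = 6 (at t = -42), with b = -4.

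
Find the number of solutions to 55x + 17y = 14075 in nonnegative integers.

15

gcd(55, 17):
  55 = 3*17 + 4
  17 = 4*4 + 1
  4 = 4*1
so gcd(55, 17) = 1.
Back-substitute for Bézout coefficients:
  1 = 17 - 4*4
  ... = 55*(-4) + 17*(13)
Scale by 14075: one solution is (-56300, 182975). Reduce x mod 17: (4, 815).
General: x = 4 + 17t, y = 815 - 55t.
x ≥ 0 ⇒ t ≥ 0; y ≥ 0 ⇒ t ≤ 14. So t ∈ [0, 14]: 15 solutions.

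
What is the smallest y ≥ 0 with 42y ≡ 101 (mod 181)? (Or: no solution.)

136

gcd(181, 42) = 1  (181 = 4×42 + 13, 42 = 3×13 + 3, 13 = 4×3 + 1, 3 = 3×1).
1 divides 101, so solutions exist.
Back-substituting, 42×(-56) + 181×(13) = 1.
So 42×(-56) ≡ 1 (mod 181); multiply by 101: y ≡ -5656 (mod 181).
Smallest nonnegative: y = -5656 mod 181 = 136.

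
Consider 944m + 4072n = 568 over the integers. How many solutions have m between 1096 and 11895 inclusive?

21

gcd(4072, 944):
  4072 = 4×944 + 296
  944 = 3×296 + 56
  296 = 5×56 + 16
  56 = 3×16 + 8
  16 = 2×8
so gcd(4072, 944) = 8.
Back-substitute for Bézout coefficients:
  8 = 56 - 3×16
  ... = 944×(220) + 4072×(-51)
Scale by 71: particular solution (15620, -3621); reduce m mod 509: (350, -81).
General solution: m = 350 + 509t, n = -81 - 118t for integer t.
1096 ≤ 350 + 509t ≤ 11895 gives t ∈ [2, 22], which is 21 values.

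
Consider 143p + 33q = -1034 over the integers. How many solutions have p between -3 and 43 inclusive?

15

gcd(143, 33) = 11.
By Bézout, 143*(1) + 33*(-4) = 11.
Particular solution: (2, -40).
General solution: p = 2 + 3t, q = -40 - 13t for integer t.
-3 ≤ 2 + 3t ≤ 43 gives t ∈ [-1, 13], which is 15 values.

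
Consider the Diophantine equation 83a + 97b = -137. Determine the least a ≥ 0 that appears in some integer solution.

gcd(97, 83):
  97 = 1*83 + 14
  83 = 5*14 + 13
  14 = 1*13 + 1
  13 = 13*1
so gcd(97, 83) = 1.
1 divides -137, so solutions exist.
Back-substitute for Bézout coefficients:
  1 = 14 - 1*13
  ... = 83*(-7) + 97*(6)
Scale by -137/1 = -137: (a₀, b₀) = (959, -822).
General solution: a = 959 + 97t, b = -822 - 83t for integer t.
a ≥ 0: smallest is 959 mod 97 = 86 (at t = -9), with b = -75.

86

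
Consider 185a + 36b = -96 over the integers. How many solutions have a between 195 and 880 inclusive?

19

gcd(185, 36) = 1.
By Bézout, 185*(-7) + 36*(36) = 1.
Particular solution: (24, -126).
General solution: a = 24 + 36t, b = -126 - 185t for integer t.
195 ≤ 24 + 36t ≤ 880 gives t ∈ [5, 23], which is 19 values.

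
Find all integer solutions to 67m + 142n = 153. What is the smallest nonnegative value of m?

15

gcd(142, 67) = 1  (142 = 2·67 + 8, 67 = 8·8 + 3, 8 = 2·3 + 2, 3 = 1·2 + 1, 2 = 2·1).
1 divides 153, so solutions exist.
Back-substituting, 67·(53) + 142·(-25) = 1.
Scale by 153/1 = 153: (m₀, n₀) = (8109, -3825).
General solution: m = 8109 + 142t, n = -3825 - 67t for integer t.
m ≥ 0: smallest is 8109 mod 142 = 15 (at t = -57), with n = -6.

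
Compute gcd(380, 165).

5

gcd(380, 165):
  380 = 2·165 + 50
  165 = 3·50 + 15
  50 = 3·15 + 5
  15 = 3·5
so gcd(380, 165) = 5.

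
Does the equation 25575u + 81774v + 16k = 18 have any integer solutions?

yes

gcd(81774, 25575) = 33  (81774 = 3×25575 + 5049, 25575 = 5×5049 + 330, 5049 = 15×330 + 99, 330 = 3×99 + 33, 99 = 3×33).
gcd(33, 16) = 1.
1 divides 18, so integer solutions exist.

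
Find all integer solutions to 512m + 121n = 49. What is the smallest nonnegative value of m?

32

gcd(512, 121) = 1  (512 = 4·121 + 28, 121 = 4·28 + 9, 28 = 3·9 + 1, 9 = 9·1).
1 divides 49, so solutions exist.
Back-substituting, 512·(13) + 121·(-55) = 1.
Scale by 49/1 = 49: (m₀, n₀) = (637, -2695).
General solution: m = 637 + 121t, n = -2695 - 512t for integer t.
m ≥ 0: smallest is 637 mod 121 = 32 (at t = -5), with n = -135.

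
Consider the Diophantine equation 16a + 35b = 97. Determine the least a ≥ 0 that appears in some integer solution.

17

gcd(35, 16):
  35 = 2*16 + 3
  16 = 5*3 + 1
  3 = 3*1
so gcd(35, 16) = 1.
1 divides 97, so solutions exist.
Back-substitute for Bézout coefficients:
  1 = 16 - 5*3
  ... = 16*(11) + 35*(-5)
Scale by 97/1 = 97: (a₀, b₀) = (1067, -485).
General solution: a = 1067 + 35t, b = -485 - 16t for integer t.
a ≥ 0: smallest is 1067 mod 35 = 17 (at t = -30), with b = -5.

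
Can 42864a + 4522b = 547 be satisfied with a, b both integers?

no

gcd(42864, 4522) = 38  (42864 = 9*4522 + 2166, 4522 = 2*2166 + 190, 2166 = 11*190 + 76, 190 = 2*76 + 38, 76 = 2*38).
38 does not divide 547 (remainder 15), so no integer solutions.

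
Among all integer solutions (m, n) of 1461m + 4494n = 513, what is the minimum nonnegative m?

391

gcd(4494, 1461) = 3.
3 divides 513, so solutions exist.
By Bézout, 1461*(-243) + 4494*(79) = 3.
Scale by 513/3 = 171: (m₀, n₀) = (-41553, 13509).
General solution: m = -41553 + 1498t, n = 13509 - 487t for integer t.
m ≥ 0: smallest is -41553 mod 1498 = 391 (at t = 28), with n = -127.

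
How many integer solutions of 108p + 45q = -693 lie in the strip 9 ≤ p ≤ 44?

8

gcd(108, 45):
  108 = 2·45 + 18
  45 = 2·18 + 9
  18 = 2·9
so gcd(108, 45) = 9.
Back-substitute for Bézout coefficients:
  9 = 45 - 2·18
  ... = 108·(-2) + 45·(5)
Scale by -77: particular solution (154, -385); reduce p mod 5: (4, -25).
General solution: p = 4 + 5t, q = -25 - 12t for integer t.
9 ≤ 4 + 5t ≤ 44 gives t ∈ [1, 8], which is 8 values.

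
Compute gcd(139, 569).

gcd(569, 139):
  569 = 4×139 + 13
  139 = 10×13 + 9
  13 = 1×9 + 4
  9 = 2×4 + 1
  4 = 4×1
so gcd(569, 139) = 1.

1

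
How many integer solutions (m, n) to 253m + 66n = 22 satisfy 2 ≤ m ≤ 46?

8

gcd(253, 66) = 11.
By Bézout, 253×(-1) + 66×(4) = 11.
Particular solution: (4, -15).
General solution: m = 4 + 6t, n = -15 - 23t for integer t.
2 ≤ 4 + 6t ≤ 46 gives t ∈ [0, 7], which is 8 values.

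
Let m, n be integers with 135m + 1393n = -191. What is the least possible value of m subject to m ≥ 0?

gcd(1393, 135):
  1393 = 10*135 + 43
  135 = 3*43 + 6
  43 = 7*6 + 1
  6 = 6*1
so gcd(1393, 135) = 1.
1 divides -191, so solutions exist.
Back-substitute for Bézout coefficients:
  1 = 43 - 7*6
  ... = 135*(-227) + 1393*(22)
Scale by -191/1 = -191: (m₀, n₀) = (43357, -4202).
General solution: m = 43357 + 1393t, n = -4202 - 135t for integer t.
m ≥ 0: smallest is 43357 mod 1393 = 174 (at t = -31), with n = -17.

174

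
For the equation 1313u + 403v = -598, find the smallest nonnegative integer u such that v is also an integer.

2

gcd(1313, 403) = 13.
13 divides -598, so solutions exist.
By Bézout, 1313*(4) + 403*(-13) = 13.
Scale by -598/13 = -46: (u₀, v₀) = (-184, 598).
General solution: u = -184 + 31t, v = 598 - 101t for integer t.
u ≥ 0: smallest is -184 mod 31 = 2 (at t = 6), with v = -8.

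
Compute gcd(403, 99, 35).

1

gcd(403, 99) = 1  (403 = 4*99 + 7, 99 = 14*7 + 1, 7 = 7*1).
gcd(1, 35) = 1.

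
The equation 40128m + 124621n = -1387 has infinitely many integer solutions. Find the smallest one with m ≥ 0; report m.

2854

gcd(124621, 40128):
  124621 = 3*40128 + 4237
  40128 = 9*4237 + 1995
  4237 = 2*1995 + 247
  1995 = 8*247 + 19
  247 = 13*19
so gcd(124621, 40128) = 19.
19 divides -1387, so solutions exist.
Back-substitute for Bézout coefficients:
  19 = 1995 - 8*247
  ... = 40128*(500) + 124621*(-161)
Scale by -1387/19 = -73: (m₀, n₀) = (-36500, 11753).
General solution: m = -36500 + 6559t, n = 11753 - 2112t for integer t.
m ≥ 0: smallest is -36500 mod 6559 = 2854 (at t = 6), with n = -919.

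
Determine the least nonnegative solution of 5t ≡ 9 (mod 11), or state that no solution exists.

4

gcd(11, 5) = 1.
1 divides 9, so solutions exist.
By Bézout, 5×(-2) + 11×(1) = 1.
So 5×(-2) ≡ 1 (mod 11); multiply by 9: t ≡ -18 (mod 11).
Smallest nonnegative: t = -18 mod 11 = 4.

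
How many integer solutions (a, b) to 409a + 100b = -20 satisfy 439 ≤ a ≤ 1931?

15

gcd(409, 100) = 1  (409 = 4×100 + 9, 100 = 11×9 + 1, 9 = 9×1).
Back-substituting, 409×(-11) + 100×(45) = 1.
Scale by -20: particular solution (220, -900); reduce a mod 100: (20, -82).
General solution: a = 20 + 100t, b = -82 - 409t for integer t.
439 ≤ 20 + 100t ≤ 1931 gives t ∈ [5, 19], which is 15 values.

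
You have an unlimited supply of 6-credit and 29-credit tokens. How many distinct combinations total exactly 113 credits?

Need nonnegative integers with 6j + 29k = 113.
gcd(6, 29) = 1, and 6·(5) + 29·(-1) = 1.
So (j₀, k₀) = (565, -113); general j = 565 + 29t, k = -113 - 6t.
j ≥ 0 ⇒ t ≥ -19; k ≥ 0 ⇒ t ≤ -19. That's 1 value of t.

1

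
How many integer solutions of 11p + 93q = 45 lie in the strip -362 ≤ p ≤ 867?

gcd(93, 11) = 1  (93 = 8×11 + 5, 11 = 2×5 + 1, 5 = 5×1).
Back-substituting, 11×(17) + 93×(-2) = 1.
Scale by 45: particular solution (765, -90); reduce p mod 93: (21, -2).
General solution: p = 21 + 93t, q = -2 - 11t for integer t.
-362 ≤ 21 + 93t ≤ 867 gives t ∈ [-4, 9], which is 14 values.

14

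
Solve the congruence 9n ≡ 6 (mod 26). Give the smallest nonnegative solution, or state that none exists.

gcd(26, 9) = 1  (26 = 2·9 + 8, 9 = 1·8 + 1, 8 = 8·1).
1 divides 6, so solutions exist.
Back-substituting, 9·(3) + 26·(-1) = 1.
So 9·(3) ≡ 1 (mod 26); multiply by 6: n ≡ 18 (mod 26).
Smallest nonnegative: n = 18 mod 26 = 18.

18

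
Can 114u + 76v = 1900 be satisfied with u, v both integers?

yes

gcd(114, 76) = 38  (114 = 1*76 + 38, 76 = 2*38).
38 divides 1900, so integer solutions exist.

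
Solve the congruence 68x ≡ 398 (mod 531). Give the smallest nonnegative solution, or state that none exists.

490

gcd(531, 68):
  531 = 7×68 + 55
  68 = 1×55 + 13
  55 = 4×13 + 3
  13 = 4×3 + 1
  3 = 3×1
so gcd(531, 68) = 1.
1 divides 398, so solutions exist.
Back-substitute for Bézout coefficients:
  1 = 13 - 4×3
  ... = 68×(164) + 531×(-21)
So 68×(164) ≡ 1 (mod 531); multiply by 398: x ≡ 65272 (mod 531).
Smallest nonnegative: x = 65272 mod 531 = 490.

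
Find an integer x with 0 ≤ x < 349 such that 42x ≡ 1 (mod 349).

gcd(349, 42):
  349 = 8*42 + 13
  42 = 3*13 + 3
  13 = 4*3 + 1
  3 = 3*1
so gcd(349, 42) = 1.
Back-substitute for Bézout coefficients:
  1 = 13 - 4*3
  ... = 42*(-108) + 349*(13)
So 42*-108 ≡ 1 (mod 349), and -108 mod 349 = 241.

241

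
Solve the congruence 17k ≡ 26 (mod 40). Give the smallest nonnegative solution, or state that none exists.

gcd(40, 17) = 1  (40 = 2·17 + 6, 17 = 2·6 + 5, 6 = 1·5 + 1, 5 = 5·1).
1 divides 26, so solutions exist.
Back-substituting, 17·(-7) + 40·(3) = 1.
So 17·(-7) ≡ 1 (mod 40); multiply by 26: k ≡ -182 (mod 40).
Smallest nonnegative: k = -182 mod 40 = 18.

18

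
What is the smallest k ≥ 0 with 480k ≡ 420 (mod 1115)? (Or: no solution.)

gcd(1115, 480):
  1115 = 2·480 + 155
  480 = 3·155 + 15
  155 = 10·15 + 5
  15 = 3·5
so gcd(1115, 480) = 5.
5 divides 420, so solutions exist.
Back-substitute for Bézout coefficients:
  5 = 155 - 10·15
  ... = 480·(-72) + 1115·(31)
So 480·(-72) ≡ 5 (mod 1115); multiply by 84: k ≡ -6048 (mod 223).
Smallest nonnegative: k = -6048 mod 223 = 196.

196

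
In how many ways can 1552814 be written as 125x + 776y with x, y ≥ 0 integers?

16

gcd(776, 125):
  776 = 6×125 + 26
  125 = 4×26 + 21
  26 = 1×21 + 5
  21 = 4×5 + 1
  5 = 5×1
so gcd(776, 125) = 1.
Back-substitute for Bézout coefficients:
  1 = 21 - 4×5
  ... = 125×(149) + 776×(-24)
Scale by 1552814: one solution is (231369286, -37267536). Reduce x mod 776: (230, 1964).
General: x = 230 + 776t, y = 1964 - 125t.
x ≥ 0 ⇒ t ≥ 0; y ≥ 0 ⇒ t ≤ 15. So t ∈ [0, 15]: 16 solutions.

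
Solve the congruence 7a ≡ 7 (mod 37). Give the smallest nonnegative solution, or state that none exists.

gcd(37, 7):
  37 = 5×7 + 2
  7 = 3×2 + 1
  2 = 2×1
so gcd(37, 7) = 1.
1 divides 7, so solutions exist.
Back-substitute for Bézout coefficients:
  1 = 7 - 3×2
  ... = 7×(16) + 37×(-3)
So 7×(16) ≡ 1 (mod 37); multiply by 7: a ≡ 112 (mod 37).
Smallest nonnegative: a = 112 mod 37 = 1.

1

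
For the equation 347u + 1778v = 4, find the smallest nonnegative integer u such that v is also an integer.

1240

gcd(1778, 347) = 1.
1 divides 4, so solutions exist.
By Bézout, 347*(-579) + 1778*(113) = 1.
Scale by 4/1 = 4: (u₀, v₀) = (-2316, 452).
General solution: u = -2316 + 1778t, v = 452 - 347t for integer t.
u ≥ 0: smallest is -2316 mod 1778 = 1240 (at t = 2), with v = -242.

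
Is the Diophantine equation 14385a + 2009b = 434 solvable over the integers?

gcd(14385, 2009) = 7  (14385 = 7×2009 + 322, 2009 = 6×322 + 77, 322 = 4×77 + 14, 77 = 5×14 + 7, 14 = 2×7).
7 divides 434, so integer solutions exist.

yes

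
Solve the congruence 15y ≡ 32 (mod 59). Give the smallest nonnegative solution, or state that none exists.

gcd(59, 15) = 1.
1 divides 32, so solutions exist.
By Bézout, 15*(4) + 59*(-1) = 1.
So 15*(4) ≡ 1 (mod 59); multiply by 32: y ≡ 128 (mod 59).
Smallest nonnegative: y = 128 mod 59 = 10.

10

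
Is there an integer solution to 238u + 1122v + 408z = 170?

yes

gcd(1122, 238) = 34.
gcd(34, 408) = 34.
34 divides 170, so integer solutions exist.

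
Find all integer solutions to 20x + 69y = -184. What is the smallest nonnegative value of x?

gcd(69, 20) = 1.
1 divides -184, so solutions exist.
By Bézout, 20·(-31) + 69·(9) = 1.
Scale by -184/1 = -184: (x₀, y₀) = (5704, -1656).
General solution: x = 5704 + 69t, y = -1656 - 20t for integer t.
x ≥ 0: smallest is 5704 mod 69 = 46 (at t = -82), with y = -16.

46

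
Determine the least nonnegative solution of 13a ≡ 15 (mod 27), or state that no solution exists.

24

gcd(27, 13) = 1  (27 = 2×13 + 1, 13 = 13×1).
1 divides 15, so solutions exist.
Back-substituting, 13×(-2) + 27×(1) = 1.
So 13×(-2) ≡ 1 (mod 27); multiply by 15: a ≡ -30 (mod 27).
Smallest nonnegative: a = -30 mod 27 = 24.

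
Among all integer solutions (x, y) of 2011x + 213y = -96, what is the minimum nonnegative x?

gcd(2011, 213):
  2011 = 9*213 + 94
  213 = 2*94 + 25
  94 = 3*25 + 19
  25 = 1*19 + 6
  19 = 3*6 + 1
  6 = 6*1
so gcd(2011, 213) = 1.
1 divides -96, so solutions exist.
Back-substitute for Bézout coefficients:
  1 = 19 - 3*6
  ... = 2011*(34) + 213*(-321)
Scale by -96/1 = -96: (x₀, y₀) = (-3264, 30816).
General solution: x = -3264 + 213t, y = 30816 - 2011t for integer t.
x ≥ 0: smallest is -3264 mod 213 = 144 (at t = 16), with y = -1360.

144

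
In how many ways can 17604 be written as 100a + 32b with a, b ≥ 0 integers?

22

gcd(100, 32):
  100 = 3*32 + 4
  32 = 8*4
so gcd(100, 32) = 4.
Back-substitute for Bézout coefficients:
  4 = 100 - 3*32
  ... = 100*(1) + 32*(-3)
Scale by 4401: one solution is (4401, -13203). Reduce a mod 8: (1, 547).
General: a = 1 + 8t, b = 547 - 25t.
a ≥ 0 ⇒ t ≥ 0; b ≥ 0 ⇒ t ≤ 21. So t ∈ [0, 21]: 22 solutions.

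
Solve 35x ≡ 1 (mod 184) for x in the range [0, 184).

163

gcd(184, 35):
  184 = 5×35 + 9
  35 = 3×9 + 8
  9 = 1×8 + 1
  8 = 8×1
so gcd(184, 35) = 1.
Back-substitute for Bézout coefficients:
  1 = 9 - 1×8
  ... = 35×(-21) + 184×(4)
So 35×-21 ≡ 1 (mod 184), and -21 mod 184 = 163.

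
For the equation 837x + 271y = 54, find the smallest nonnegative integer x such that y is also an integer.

gcd(837, 271) = 1  (837 = 3·271 + 24, 271 = 11·24 + 7, 24 = 3·7 + 3, 7 = 2·3 + 1, 3 = 3·1).
1 divides 54, so solutions exist.
Back-substituting, 837·(-79) + 271·(244) = 1.
Scale by 54/1 = 54: (x₀, y₀) = (-4266, 13176).
General solution: x = -4266 + 271t, y = 13176 - 837t for integer t.
x ≥ 0: smallest is -4266 mod 271 = 70 (at t = 16), with y = -216.

70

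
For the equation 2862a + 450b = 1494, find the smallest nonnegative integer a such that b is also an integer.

gcd(2862, 450):
  2862 = 6*450 + 162
  450 = 2*162 + 126
  162 = 1*126 + 36
  126 = 3*36 + 18
  36 = 2*18
so gcd(2862, 450) = 18.
18 divides 1494, so solutions exist.
Back-substitute for Bézout coefficients:
  18 = 126 - 3*36
  ... = 2862*(-11) + 450*(70)
Scale by 1494/18 = 83: (a₀, b₀) = (-913, 5810).
General solution: a = -913 + 25t, b = 5810 - 159t for integer t.
a ≥ 0: smallest is -913 mod 25 = 12 (at t = 37), with b = -73.

12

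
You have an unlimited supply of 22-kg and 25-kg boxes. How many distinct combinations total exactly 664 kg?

Need nonnegative integers with 22j + 25k = 664.
gcd(22, 25) = 1, and 22·(8) + 25·(-7) = 1.
So (j₀, k₀) = (5312, -4648); general j = 5312 + 25t, k = -4648 - 22t.
j ≥ 0 ⇒ t ≥ -212; k ≥ 0 ⇒ t ≤ -212. That's 1 value of t.

1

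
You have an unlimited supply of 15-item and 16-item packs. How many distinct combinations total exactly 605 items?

Need nonnegative integers with 15j + 16k = 605.
gcd(15, 16) = 1, and 15·(-1) + 16·(1) = 1.
So (j₀, k₀) = (-605, 605); general j = -605 + 16t, k = 605 - 15t.
j ≥ 0 ⇒ t ≥ 38; k ≥ 0 ⇒ t ≤ 40. That's 3 values of t.

3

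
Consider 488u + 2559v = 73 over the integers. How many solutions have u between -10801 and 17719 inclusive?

11

gcd(2559, 488):
  2559 = 5*488 + 119
  488 = 4*119 + 12
  119 = 9*12 + 11
  12 = 1*11 + 1
  11 = 11*1
so gcd(2559, 488) = 1.
Back-substitute for Bézout coefficients:
  1 = 12 - 1*11
  ... = 488*(215) + 2559*(-41)
Scale by 73: particular solution (15695, -2993); reduce u mod 2559: (341, -65).
General solution: u = 341 + 2559t, v = -65 - 488t for integer t.
-10801 ≤ 341 + 2559t ≤ 17719 gives t ∈ [-4, 6], which is 11 values.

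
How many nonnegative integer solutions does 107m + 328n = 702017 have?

gcd(328, 107):
  328 = 3*107 + 7
  107 = 15*7 + 2
  7 = 3*2 + 1
  2 = 2*1
so gcd(328, 107) = 1.
Back-substitute for Bézout coefficients:
  1 = 7 - 3*2
  ... = 107*(-141) + 328*(46)
Scale by 702017: one solution is (-98984397, 32292782). Reduce m mod 328: (99, 2108).
General: m = 99 + 328t, n = 2108 - 107t.
m ≥ 0 ⇒ t ≥ 0; n ≥ 0 ⇒ t ≤ 19. So t ∈ [0, 19]: 20 solutions.

20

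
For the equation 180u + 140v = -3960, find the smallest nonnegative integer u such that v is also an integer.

gcd(180, 140) = 20.
20 divides -3960, so solutions exist.
By Bézout, 180×(-3) + 140×(4) = 20.
Scale by -3960/20 = -198: (u₀, v₀) = (594, -792).
General solution: u = 594 + 7t, v = -792 - 9t for integer t.
u ≥ 0: smallest is 594 mod 7 = 6 (at t = -84), with v = -36.

6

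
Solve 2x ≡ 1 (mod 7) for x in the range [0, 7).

gcd(7, 2):
  7 = 3·2 + 1
  2 = 2·1
so gcd(7, 2) = 1.
Back-substitute for Bézout coefficients:
  1 = 7 - 3·2
  ... = 2·(-3) + 7·(1)
So 2·-3 ≡ 1 (mod 7), and -3 mod 7 = 4.

4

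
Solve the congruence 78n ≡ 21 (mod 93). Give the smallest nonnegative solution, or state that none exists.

gcd(93, 78) = 3.
3 divides 21, so solutions exist.
By Bézout, 78*(6) + 93*(-5) = 3.
So 78*(6) ≡ 3 (mod 93); multiply by 7: n ≡ 42 (mod 31).
Smallest nonnegative: n = 42 mod 31 = 11.

11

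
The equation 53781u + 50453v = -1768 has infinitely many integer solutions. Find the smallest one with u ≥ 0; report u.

1091

gcd(53781, 50453) = 13.
13 divides -1768, so solutions exist.
By Bézout, 53781·(-379) + 50453·(404) = 13.
Scale by -1768/13 = -136: (u₀, v₀) = (51544, -54944).
General solution: u = 51544 + 3881t, v = -54944 - 4137t for integer t.
u ≥ 0: smallest is 51544 mod 3881 = 1091 (at t = -13), with v = -1163.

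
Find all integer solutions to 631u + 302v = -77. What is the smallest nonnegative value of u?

109

gcd(631, 302):
  631 = 2×302 + 27
  302 = 11×27 + 5
  27 = 5×5 + 2
  5 = 2×2 + 1
  2 = 2×1
so gcd(631, 302) = 1.
1 divides -77, so solutions exist.
Back-substitute for Bézout coefficients:
  1 = 5 - 2×2
  ... = 631×(-123) + 302×(257)
Scale by -77/1 = -77: (u₀, v₀) = (9471, -19789).
General solution: u = 9471 + 302t, v = -19789 - 631t for integer t.
u ≥ 0: smallest is 9471 mod 302 = 109 (at t = -31), with v = -228.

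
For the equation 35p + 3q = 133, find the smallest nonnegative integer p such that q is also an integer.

gcd(35, 3) = 1.
1 divides 133, so solutions exist.
By Bézout, 35×(-1) + 3×(12) = 1.
Scale by 133/1 = 133: (p₀, q₀) = (-133, 1596).
General solution: p = -133 + 3t, q = 1596 - 35t for integer t.
p ≥ 0: smallest is -133 mod 3 = 2 (at t = 45), with q = 21.

2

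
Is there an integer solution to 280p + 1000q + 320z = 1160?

gcd(1000, 280) = 40  (1000 = 3·280 + 160, 280 = 1·160 + 120, 160 = 1·120 + 40, 120 = 3·40).
gcd(40, 320) = 40.
40 divides 1160, so integer solutions exist.

yes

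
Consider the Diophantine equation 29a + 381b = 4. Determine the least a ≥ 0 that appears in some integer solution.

368

gcd(381, 29):
  381 = 13·29 + 4
  29 = 7·4 + 1
  4 = 4·1
so gcd(381, 29) = 1.
1 divides 4, so solutions exist.
Back-substitute for Bézout coefficients:
  1 = 29 - 7·4
  ... = 29·(92) + 381·(-7)
Scale by 4/1 = 4: (a₀, b₀) = (368, -28).
General solution: a = 368 + 381t, b = -28 - 29t for integer t.
a ≥ 0: smallest is 368 mod 381 = 368 (at t = 0), with b = -28.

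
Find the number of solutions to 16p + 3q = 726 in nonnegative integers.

16

gcd(16, 3) = 1  (16 = 5*3 + 1, 3 = 3*1).
Back-substituting, 16*(1) + 3*(-5) = 1.
Scale by 726: one solution is (726, -3630). Reduce p mod 3: (0, 242).
General: p = 0 + 3t, q = 242 - 16t.
p ≥ 0 ⇒ t ≥ 0; q ≥ 0 ⇒ t ≤ 15. So t ∈ [0, 15]: 16 solutions.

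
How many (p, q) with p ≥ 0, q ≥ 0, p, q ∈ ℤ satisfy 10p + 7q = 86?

gcd(10, 7) = 1  (10 = 1·7 + 3, 7 = 2·3 + 1, 3 = 3·1).
Back-substituting, 10·(-2) + 7·(3) = 1.
Scale by 86: one solution is (-172, 258). Reduce p mod 7: (3, 8).
General: p = 3 + 7t, q = 8 - 10t.
p ≥ 0 ⇒ t ≥ 0; q ≥ 0 ⇒ t ≤ 0. So t ∈ [0, 0]: 1 solution.

1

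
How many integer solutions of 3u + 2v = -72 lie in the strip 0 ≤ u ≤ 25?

gcd(3, 2) = 1  (3 = 1*2 + 1, 2 = 2*1).
Back-substituting, 3*(1) + 2*(-1) = 1.
Scale by -72: particular solution (-72, 72); reduce u mod 2: (0, -36).
General solution: u = 0 + 2t, v = -36 - 3t for integer t.
0 ≤ 0 + 2t ≤ 25 gives t ∈ [0, 12], which is 13 values.

13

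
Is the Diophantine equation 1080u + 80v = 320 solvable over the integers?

gcd(1080, 80) = 40.
40 divides 320, so integer solutions exist.

yes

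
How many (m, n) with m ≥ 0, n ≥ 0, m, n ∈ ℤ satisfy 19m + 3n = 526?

9

gcd(19, 3) = 1.
By Bézout, 19×(1) + 3×(-6) = 1.
One solution: (1, 169).
General: m = 1 + 3t, n = 169 - 19t.
m ≥ 0 ⇒ t ≥ 0; n ≥ 0 ⇒ t ≤ 8. So t ∈ [0, 8]: 9 solutions.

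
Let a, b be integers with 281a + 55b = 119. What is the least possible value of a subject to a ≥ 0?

gcd(281, 55):
  281 = 5*55 + 6
  55 = 9*6 + 1
  6 = 6*1
so gcd(281, 55) = 1.
1 divides 119, so solutions exist.
Back-substitute for Bézout coefficients:
  1 = 55 - 9*6
  ... = 281*(-9) + 55*(46)
Scale by 119/1 = 119: (a₀, b₀) = (-1071, 5474).
General solution: a = -1071 + 55t, b = 5474 - 281t for integer t.
a ≥ 0: smallest is -1071 mod 55 = 29 (at t = 20), with b = -146.

29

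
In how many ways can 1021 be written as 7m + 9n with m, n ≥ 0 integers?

16

gcd(9, 7) = 1.
By Bézout, 7×(4) + 9×(-3) = 1.
One solution: (7, 108).
General: m = 7 + 9t, n = 108 - 7t.
m ≥ 0 ⇒ t ≥ 0; n ≥ 0 ⇒ t ≤ 15. So t ∈ [0, 15]: 16 solutions.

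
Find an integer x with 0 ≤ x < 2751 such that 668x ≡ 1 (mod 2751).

383

gcd(2751, 668) = 1.
By Bézout, 668·(383) + 2751·(-93) = 1.
So 668·383 ≡ 1 (mod 2751), and 383 mod 2751 = 383.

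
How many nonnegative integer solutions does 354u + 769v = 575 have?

0

gcd(769, 354) = 1.
By Bézout, 354·(63) + 769·(-29) = 1.
One solution: (82, -37).
General: u = 82 + 769t, v = -37 - 354t.
u ≥ 0 ⇒ t ≥ 0; v ≥ 0 ⇒ t ≤ -1. So t ∈ [0, -1]: 0 solutions.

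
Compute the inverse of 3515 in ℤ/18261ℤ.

gcd(18261, 3515) = 1  (18261 = 5×3515 + 686, 3515 = 5×686 + 85, 686 = 8×85 + 6, 85 = 14×6 + 1, 6 = 6×1).
Back-substituting, 3515×(3008) + 18261×(-579) = 1.
So 3515×3008 ≡ 1 (mod 18261), and 3008 mod 18261 = 3008.

3008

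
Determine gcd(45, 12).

3

gcd(45, 12) = 3  (45 = 3×12 + 9, 12 = 1×9 + 3, 9 = 3×3).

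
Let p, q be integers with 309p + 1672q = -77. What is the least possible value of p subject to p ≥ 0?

gcd(1672, 309) = 1  (1672 = 5·309 + 127, 309 = 2·127 + 55, 127 = 2·55 + 17, 55 = 3·17 + 4, 17 = 4·4 + 1, 4 = 4·1).
1 divides -77, so solutions exist.
Back-substituting, 309·(-395) + 1672·(73) = 1.
Scale by -77/1 = -77: (p₀, q₀) = (30415, -5621).
General solution: p = 30415 + 1672t, q = -5621 - 309t for integer t.
p ≥ 0: smallest is 30415 mod 1672 = 319 (at t = -18), with q = -59.

319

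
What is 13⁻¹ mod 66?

gcd(66, 13) = 1  (66 = 5×13 + 1, 13 = 13×1).
Back-substituting, 13×(-5) + 66×(1) = 1.
So 13×-5 ≡ 1 (mod 66), and -5 mod 66 = 61.

61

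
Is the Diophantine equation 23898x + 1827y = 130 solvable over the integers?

no

gcd(23898, 1827) = 21.
21 does not divide 130 (remainder 4), so no integer solutions.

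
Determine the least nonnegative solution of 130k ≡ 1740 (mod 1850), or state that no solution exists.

113

gcd(1850, 130) = 10  (1850 = 14*130 + 30, 130 = 4*30 + 10, 30 = 3*10).
10 divides 1740, so solutions exist.
Back-substituting, 130*(57) + 1850*(-4) = 10.
So 130*(57) ≡ 10 (mod 1850); multiply by 174: k ≡ 9918 (mod 185).
Smallest nonnegative: k = 9918 mod 185 = 113.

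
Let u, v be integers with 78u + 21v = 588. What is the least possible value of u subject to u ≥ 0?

gcd(78, 21) = 3.
3 divides 588, so solutions exist.
By Bézout, 78·(3) + 21·(-11) = 3.
Scale by 588/3 = 196: (u₀, v₀) = (588, -2156).
General solution: u = 588 + 7t, v = -2156 - 26t for integer t.
u ≥ 0: smallest is 588 mod 7 = 0 (at t = -84), with v = 28.

0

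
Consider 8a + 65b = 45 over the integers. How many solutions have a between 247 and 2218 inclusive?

30

gcd(65, 8) = 1  (65 = 8·8 + 1, 8 = 8·1).
Back-substituting, 8·(-8) + 65·(1) = 1.
Scale by 45: particular solution (-360, 45); reduce a mod 65: (30, -3).
General solution: a = 30 + 65t, b = -3 - 8t for integer t.
247 ≤ 30 + 65t ≤ 2218 gives t ∈ [4, 33], which is 30 values.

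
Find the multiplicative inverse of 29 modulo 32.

21

gcd(32, 29) = 1.
By Bézout, 29·(-11) + 32·(10) = 1.
So 29·-11 ≡ 1 (mod 32), and -11 mod 32 = 21.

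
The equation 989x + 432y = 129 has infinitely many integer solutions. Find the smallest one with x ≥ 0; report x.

357

gcd(989, 432) = 1.
1 divides 129, so solutions exist.
By Bézout, 989·(197) + 432·(-451) = 1.
Scale by 129/1 = 129: (x₀, y₀) = (25413, -58179).
General solution: x = 25413 + 432t, y = -58179 - 989t for integer t.
x ≥ 0: smallest is 25413 mod 432 = 357 (at t = -58), with y = -817.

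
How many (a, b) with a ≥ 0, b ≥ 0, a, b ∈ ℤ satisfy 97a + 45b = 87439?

gcd(97, 45):
  97 = 2*45 + 7
  45 = 6*7 + 3
  7 = 2*3 + 1
  3 = 3*1
so gcd(97, 45) = 1.
Back-substitute for Bézout coefficients:
  1 = 7 - 2*3
  ... = 97*(13) + 45*(-28)
Scale by 87439: one solution is (1136707, -2448292). Reduce a mod 45: (7, 1928).
General: a = 7 + 45t, b = 1928 - 97t.
a ≥ 0 ⇒ t ≥ 0; b ≥ 0 ⇒ t ≤ 19. So t ∈ [0, 19]: 20 solutions.

20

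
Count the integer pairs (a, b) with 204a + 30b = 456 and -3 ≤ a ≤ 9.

3

gcd(204, 30) = 6.
By Bézout, 204·(-1) + 30·(7) = 6.
Particular solution: (4, -12).
General solution: a = 4 + 5t, b = -12 - 34t for integer t.
-3 ≤ 4 + 5t ≤ 9 gives t ∈ [-1, 1], which is 3 values.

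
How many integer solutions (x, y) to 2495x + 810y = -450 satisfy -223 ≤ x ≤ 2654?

18

gcd(2495, 810) = 5.
By Bézout, 2495·(25) + 810·(-77) = 5.
Particular solution: (18, -56).
General solution: x = 18 + 162t, y = -56 - 499t for integer t.
-223 ≤ 18 + 162t ≤ 2654 gives t ∈ [-1, 16], which is 18 values.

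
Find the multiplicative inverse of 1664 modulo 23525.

21984

gcd(23525, 1664) = 1  (23525 = 14·1664 + 229, 1664 = 7·229 + 61, 229 = 3·61 + 46, 61 = 1·46 + 15, 46 = 3·15 + 1, 15 = 15·1).
Back-substituting, 1664·(-1541) + 23525·(109) = 1.
So 1664·-1541 ≡ 1 (mod 23525), and -1541 mod 23525 = 21984.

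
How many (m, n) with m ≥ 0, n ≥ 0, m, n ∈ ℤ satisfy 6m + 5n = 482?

16

gcd(6, 5):
  6 = 1·5 + 1
  5 = 5·1
so gcd(6, 5) = 1.
Back-substitute for Bézout coefficients:
  1 = 6 - 1·5
  ... = 6·(1) + 5·(-1)
Scale by 482: one solution is (482, -482). Reduce m mod 5: (2, 94).
General: m = 2 + 5t, n = 94 - 6t.
m ≥ 0 ⇒ t ≥ 0; n ≥ 0 ⇒ t ≤ 15. So t ∈ [0, 15]: 16 solutions.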